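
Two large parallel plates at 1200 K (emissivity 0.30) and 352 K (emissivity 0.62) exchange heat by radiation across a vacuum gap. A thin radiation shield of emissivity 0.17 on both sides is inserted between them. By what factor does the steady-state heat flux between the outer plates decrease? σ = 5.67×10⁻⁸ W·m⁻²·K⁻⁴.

Without shield: q₀ = σΔ(T⁴)/(1/ε₁+1/ε₂−1) with denominator 3.946.
With shield the two gaps are in series; the resistances add: (1/ε₁+1/ε_s−1)+(1/ε_s+1/ε₂−1) = 8.216+6.495 = 14.71.
Heat-flux ratio q₀/q = 14.71/3.946.

factor ≈ 3.73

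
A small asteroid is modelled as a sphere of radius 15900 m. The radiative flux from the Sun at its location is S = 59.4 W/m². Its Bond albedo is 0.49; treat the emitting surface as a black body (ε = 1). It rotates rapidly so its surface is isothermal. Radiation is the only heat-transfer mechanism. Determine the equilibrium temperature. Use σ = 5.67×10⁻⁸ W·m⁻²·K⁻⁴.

At equilibrium, absorbed power = emitted power.
Absorbing cross-section = πr² = 7.942×10⁸ m²; emitting surface = 4πr² = 3.177×10⁹ m² (ratio 4).
(1−a)S·A_cross = εσ·A_surf·T⁴  ⇒  T⁴ = (1−a)S/(4σ).
T⁴ = 0.510·59.4/(4·5.67×10⁻⁸) = 1.336×10⁸ K⁴.
T = (1.336×10⁸)^(1/4).

T ≈ 108 K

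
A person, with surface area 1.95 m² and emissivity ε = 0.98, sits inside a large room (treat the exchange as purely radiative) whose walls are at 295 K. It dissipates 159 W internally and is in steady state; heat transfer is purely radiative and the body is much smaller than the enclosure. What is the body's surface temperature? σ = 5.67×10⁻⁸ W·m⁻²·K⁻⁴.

T ≈ 308 K

For a small grey body in a large enclosure, net radiated power = εσA(T⁴ − T_w⁴).
Steady state: P = εσA(T⁴ − T_w⁴) with A = 1.95 m².
T⁴ = P/(εσA) + T_w⁴ = 159/(0.98·5.67×10⁻⁸·1.950) + (295)⁴
    = 1.467×10⁹ + 7.573×10⁹ = 9.041×10⁹ K⁴.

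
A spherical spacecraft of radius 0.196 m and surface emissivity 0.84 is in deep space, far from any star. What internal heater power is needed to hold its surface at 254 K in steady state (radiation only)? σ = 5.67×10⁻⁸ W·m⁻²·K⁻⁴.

P ≈ 95.7 W

P = εσ·4πr²·T⁴.
4πr² = 0.4827 m²; T⁴ = 4.162×10⁹ K⁴.
P = 0.84·5.67×10⁻⁸·0.4827·4.162×10⁹.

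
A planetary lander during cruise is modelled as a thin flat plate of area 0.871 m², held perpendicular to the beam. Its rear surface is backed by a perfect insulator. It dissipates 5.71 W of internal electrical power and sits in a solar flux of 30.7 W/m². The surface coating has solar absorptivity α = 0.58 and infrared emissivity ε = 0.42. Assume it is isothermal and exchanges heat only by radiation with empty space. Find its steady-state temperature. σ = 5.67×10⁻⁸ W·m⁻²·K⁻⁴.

At steady state, absorbed solar power + internal power = radiated power.
Absorbed: α·S·A_cross = 0.58·30.7·0.8710 = 15.51 W (cross-section A).
Total input = 15.51 + 5.71 = 21.22 W.
Radiated: εσ·A_surf·T⁴ with A_surf = A = 0.8710 m².
T⁴ = 21.22/(0.42·5.67×10⁻⁸·0.8710) = 1.023×10⁹ K⁴.

T ≈ 179 K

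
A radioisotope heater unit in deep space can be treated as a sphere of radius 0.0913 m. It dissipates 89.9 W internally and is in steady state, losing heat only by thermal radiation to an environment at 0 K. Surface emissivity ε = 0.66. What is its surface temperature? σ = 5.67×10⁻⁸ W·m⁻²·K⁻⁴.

T ≈ 389 K

Steady state: internal power = radiated power, P = εσA T⁴.
Radiating area A = 4πr² = 0.1047 m².
T⁴ = P/(εσA) = 89.9/(0.66·5.67×10⁻⁸·0.1047) = 2.293×10¹⁰ K⁴.
T = (2.293×10¹⁰)^(1/4).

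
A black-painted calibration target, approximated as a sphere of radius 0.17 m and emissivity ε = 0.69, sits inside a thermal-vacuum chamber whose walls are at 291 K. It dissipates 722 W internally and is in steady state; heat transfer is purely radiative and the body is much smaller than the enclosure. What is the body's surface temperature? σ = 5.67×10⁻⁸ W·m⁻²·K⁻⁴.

T ≈ 491 K

For a small grey body in a large enclosure, net radiated power = εσA(T⁴ − T_w⁴).
Steady state: P = εσA(T⁴ − T_w⁴) with A = 4πr² = 0.3632 m².
T⁴ = P/(εσA) + T_w⁴ = 722/(0.69·5.67×10⁻⁸·0.3632) + (291)⁴
    = 5.082×10¹⁰ + 7.171×10⁹ = 5.799×10¹⁰ K⁴.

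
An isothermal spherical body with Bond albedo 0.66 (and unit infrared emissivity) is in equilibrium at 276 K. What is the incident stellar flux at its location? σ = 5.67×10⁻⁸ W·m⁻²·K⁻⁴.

S ≈ 3870 W/m²

(1−a)S·πr² = σ·4πr²·T⁴ ⇒ S = 4σT⁴/(1−a).
S = 4·5.67×10⁻⁸·5.803×10⁹/0.340.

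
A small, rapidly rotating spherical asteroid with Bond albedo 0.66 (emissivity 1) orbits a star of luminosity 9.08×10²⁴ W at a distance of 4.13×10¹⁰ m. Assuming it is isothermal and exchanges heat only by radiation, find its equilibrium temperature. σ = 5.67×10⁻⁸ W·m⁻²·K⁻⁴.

First find the stellar flux at distance d: S = L/(4πd²) = 9.08×10²⁴/(4π·(4.13×10¹⁰)²) = 423.6 W/m².
For an isothermal sphere, absorbed (1−a)S·πr² = emitted σ·4πr²·T⁴, so T⁴ = (1−a)S/(4σ).
T⁴ = 0.340·423.6/(4·5.67×10⁻⁸) = 6.351×10⁸ K⁴.

T ≈ 159 K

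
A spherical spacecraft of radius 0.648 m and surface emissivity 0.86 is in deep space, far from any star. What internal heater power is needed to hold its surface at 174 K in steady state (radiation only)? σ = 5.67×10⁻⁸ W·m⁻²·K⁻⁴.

P = εσ·4πr²·T⁴.
4πr² = 5.277 m²; T⁴ = 9.166×10⁸ K⁴.
P = 0.86·5.67×10⁻⁸·5.277·9.166×10⁸.

P ≈ 236 W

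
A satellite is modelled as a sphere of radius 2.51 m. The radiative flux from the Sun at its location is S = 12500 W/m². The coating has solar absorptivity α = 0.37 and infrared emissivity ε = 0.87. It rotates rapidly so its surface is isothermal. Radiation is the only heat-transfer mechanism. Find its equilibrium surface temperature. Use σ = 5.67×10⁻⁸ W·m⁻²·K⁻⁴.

At equilibrium, absorbed power = emitted power.
Absorbing cross-section = πr² = 19.79 m²; emitting surface = 4πr² = 79.17 m² (ratio 4).
αS·A_cross = εσ·A_surf·T⁴  ⇒  T⁴ = αS/(ε·4σ).
T⁴ = 0.370·12500/(0.87·4·5.67×10⁻⁸) = 2.344×10¹⁰ K⁴.
T = (2.344×10¹⁰)^(1/4).

T ≈ 391 K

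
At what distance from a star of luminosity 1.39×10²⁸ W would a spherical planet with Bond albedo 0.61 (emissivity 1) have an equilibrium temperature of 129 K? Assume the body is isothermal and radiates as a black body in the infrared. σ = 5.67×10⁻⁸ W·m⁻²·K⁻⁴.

d ≈ 2.62×10¹² m

For an isothermal black-emitting sphere, (1−a)S·πr² = σ·4πr²·T⁴ ⇒ S = 4σT⁴/(1−a).
S = 4·5.67×10⁻⁸·(129)⁴/0.390 = 161.0 W/m².
Flux falls as S = L/(4πd²), so d = √(L/(4πS)) = √(1.39×10²⁸/(4π·161.0)).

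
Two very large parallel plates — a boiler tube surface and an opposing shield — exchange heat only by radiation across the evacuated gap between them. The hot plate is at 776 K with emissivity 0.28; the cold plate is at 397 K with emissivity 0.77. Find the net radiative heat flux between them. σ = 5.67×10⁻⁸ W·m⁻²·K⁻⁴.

q ≈ 4950 W/m²

For two infinite grey parallel plates, q = σ(T₁⁴ − T₂⁴)/(1/ε₁ + 1/ε₂ − 1).
T₁⁴ − T₂⁴ = 3.626×10¹¹ − 2.484×10¹⁰ = 3.378×10¹¹ K⁴.
1/ε₁ + 1/ε₂ − 1 = 3.571 + 1.299 − 1 = 3.870.
q = 5.67×10⁻⁸ × 3.378×10¹¹ / 3.870.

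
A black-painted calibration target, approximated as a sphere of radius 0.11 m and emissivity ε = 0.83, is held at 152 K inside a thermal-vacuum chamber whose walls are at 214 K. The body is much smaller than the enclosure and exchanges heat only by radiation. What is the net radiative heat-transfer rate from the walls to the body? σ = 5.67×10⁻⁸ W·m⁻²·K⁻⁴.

For a small grey body in a large enclosure: P_net = εσA(T_body⁴ − T_wall⁴).
A = 4πr² = 0.1521 m²; T_body⁴ − T_wall⁴ = 5.338×10⁸ − 2.097×10⁹ = -1.563×10⁹ K⁴.
|P_net| = 0.83·5.67×10⁻⁸·0.1521·1.563×10⁹.

P_net ≈ 11.2 W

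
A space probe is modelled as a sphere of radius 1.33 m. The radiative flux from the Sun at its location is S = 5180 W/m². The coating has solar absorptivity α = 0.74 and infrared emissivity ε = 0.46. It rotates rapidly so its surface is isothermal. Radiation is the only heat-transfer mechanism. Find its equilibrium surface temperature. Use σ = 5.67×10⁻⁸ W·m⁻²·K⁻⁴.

At equilibrium, absorbed power = emitted power.
Absorbing cross-section = πr² = 5.557 m²; emitting surface = 4πr² = 22.23 m² (ratio 4).
αS·A_cross = εσ·A_surf·T⁴  ⇒  T⁴ = αS/(ε·4σ).
T⁴ = 0.740·5180/(0.46·4·5.67×10⁻⁸) = 3.674×10¹⁰ K⁴.
T = (3.674×10¹⁰)^(1/4).

T ≈ 438 K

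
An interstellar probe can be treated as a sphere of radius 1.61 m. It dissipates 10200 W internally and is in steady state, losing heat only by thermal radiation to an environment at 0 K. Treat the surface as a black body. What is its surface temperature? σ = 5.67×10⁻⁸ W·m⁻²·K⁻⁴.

T ≈ 273 K

Steady state: internal power = radiated power, P = εσA T⁴.
Radiating area A = 4πr² = 32.57 m².
T⁴ = P/(εσA) = 10200/(1.0·5.67×10⁻⁸·32.57) = 5.523×10⁹ K⁴.
T = (5.523×10⁹)^(1/4).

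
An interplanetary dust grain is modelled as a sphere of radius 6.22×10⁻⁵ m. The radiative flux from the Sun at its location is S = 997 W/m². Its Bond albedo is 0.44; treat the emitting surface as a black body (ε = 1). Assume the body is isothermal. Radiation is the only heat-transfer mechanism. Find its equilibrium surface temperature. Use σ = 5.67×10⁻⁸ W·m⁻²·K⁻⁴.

T ≈ 223 K

At equilibrium, absorbed power = emitted power.
Absorbing cross-section = πr² = 1.215×10⁻⁸ m²; emitting surface = 4πr² = 4.862×10⁻⁸ m² (ratio 4).
(1−a)S·A_cross = εσ·A_surf·T⁴  ⇒  T⁴ = (1−a)S/(4σ).
T⁴ = 0.560·997/(4·5.67×10⁻⁸) = 2.462×10⁹ K⁴.
T = (2.462×10⁹)^(1/4).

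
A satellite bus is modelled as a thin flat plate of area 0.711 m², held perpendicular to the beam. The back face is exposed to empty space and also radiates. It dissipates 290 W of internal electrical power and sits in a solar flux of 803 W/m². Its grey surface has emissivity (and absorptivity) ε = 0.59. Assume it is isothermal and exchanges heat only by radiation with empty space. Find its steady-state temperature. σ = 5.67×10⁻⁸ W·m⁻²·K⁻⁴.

At steady state, absorbed solar power + internal power = radiated power.
Absorbed: α·S·A_cross = 0.59·803·0.7110 = 336.9 W (cross-section A).
Total input = 336.9 + 290 = 626.9 W.
Radiated: εσ·A_surf·T⁴ with A_surf = 2A = 1.422 m².
T⁴ = 626.9/(0.59·5.67×10⁻⁸·1.422) = 1.318×10¹⁰ K⁴.

T ≈ 339 K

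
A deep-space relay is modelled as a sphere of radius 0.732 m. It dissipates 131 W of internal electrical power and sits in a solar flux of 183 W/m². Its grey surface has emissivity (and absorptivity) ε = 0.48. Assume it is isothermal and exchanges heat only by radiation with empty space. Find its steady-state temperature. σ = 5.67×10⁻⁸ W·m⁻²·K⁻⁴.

At steady state, absorbed solar power + internal power = radiated power.
Absorbed: α·S·A_cross = 0.48·183·1.683 = 147.9 W (cross-section πr²).
Total input = 147.9 + 131 = 278.9 W.
Radiated: εσ·A_surf·T⁴ with A_surf = 4πr² = 6.733 m².
T⁴ = 278.9/(0.48·5.67×10⁻⁸·6.733) = 1.522×10⁹ K⁴.

T ≈ 198 K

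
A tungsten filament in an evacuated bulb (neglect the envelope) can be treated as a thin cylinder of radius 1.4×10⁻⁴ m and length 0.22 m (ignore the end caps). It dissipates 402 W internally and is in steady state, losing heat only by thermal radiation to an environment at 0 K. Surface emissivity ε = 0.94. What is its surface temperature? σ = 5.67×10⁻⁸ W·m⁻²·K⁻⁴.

Steady state: internal power = radiated power, P = εσA T⁴.
Radiating area A = 2πrL = 1.935×10⁻⁴ m².
T⁴ = P/(εσA) = 402/(0.94·5.67×10⁻⁸·1.935×10⁻⁴) = 3.897×10¹³ K⁴.
T = (3.897×10¹³)^(1/4).

T ≈ 2500 K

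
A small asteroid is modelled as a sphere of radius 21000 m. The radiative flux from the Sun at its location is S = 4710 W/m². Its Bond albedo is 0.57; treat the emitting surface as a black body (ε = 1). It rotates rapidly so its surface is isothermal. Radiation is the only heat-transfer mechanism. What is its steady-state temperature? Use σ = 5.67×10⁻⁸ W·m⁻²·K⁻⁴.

T ≈ 307 K

At equilibrium, absorbed power = emitted power.
Absorbing cross-section = πr² = 1.385×10⁹ m²; emitting surface = 4πr² = 5.542×10⁹ m² (ratio 4).
(1−a)S·A_cross = εσ·A_surf·T⁴  ⇒  T⁴ = (1−a)S/(4σ).
T⁴ = 0.430·4710/(4·5.67×10⁻⁸) = 8.930×10⁹ K⁴.
T = (8.930×10⁹)^(1/4).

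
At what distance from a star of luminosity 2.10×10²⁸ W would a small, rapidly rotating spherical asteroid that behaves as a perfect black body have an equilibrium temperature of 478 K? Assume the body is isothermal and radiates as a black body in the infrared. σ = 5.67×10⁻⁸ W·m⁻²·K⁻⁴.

d ≈ 3.76×10¹¹ m

For an isothermal black-emitting sphere, (1−a)S·πr² = σ·4πr²·T⁴ ⇒ S = 4σT⁴/(1−a).
S = 4·5.67×10⁻⁸·(478)⁴/1.00 = 11840 W/m².
Flux falls as S = L/(4πd²), so d = √(L/(4πS)) = √(2.10×10²⁸/(4π·11840)).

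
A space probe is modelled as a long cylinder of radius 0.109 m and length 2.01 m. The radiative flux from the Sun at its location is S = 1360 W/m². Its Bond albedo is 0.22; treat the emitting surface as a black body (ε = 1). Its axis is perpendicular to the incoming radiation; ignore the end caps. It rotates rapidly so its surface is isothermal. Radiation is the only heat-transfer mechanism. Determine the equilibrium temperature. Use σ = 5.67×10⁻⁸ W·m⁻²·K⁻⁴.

T ≈ 278 K

At equilibrium, absorbed power = emitted power.
Absorbing cross-section = 2rL = 0.4382 m²; emitting surface = 2πrL = 1.377 m² (ratio π).
(1−a)S·A_cross = εσ·A_surf·T⁴  ⇒  T⁴ = (1−a)S/(πσ).
T⁴ = 0.780·1360/(π·5.67×10⁻⁸) = 5.955×10⁹ K⁴.
T = (5.955×10⁹)^(1/4).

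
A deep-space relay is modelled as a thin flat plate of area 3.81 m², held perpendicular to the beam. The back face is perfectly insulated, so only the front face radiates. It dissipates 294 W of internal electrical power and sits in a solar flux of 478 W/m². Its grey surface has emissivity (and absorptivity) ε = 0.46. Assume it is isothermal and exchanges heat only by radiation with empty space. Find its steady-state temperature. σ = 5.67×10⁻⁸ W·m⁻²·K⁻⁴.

At steady state, absorbed solar power + internal power = radiated power.
Absorbed: α·S·A_cross = 0.46·478·3.810 = 837.7 W (cross-section A).
Total input = 837.7 + 294 = 1132 W.
Radiated: εσ·A_surf·T⁴ with A_surf = A = 3.810 m².
T⁴ = 1132/(0.46·5.67×10⁻⁸·3.810) = 1.139×10¹⁰ K⁴.

T ≈ 327 K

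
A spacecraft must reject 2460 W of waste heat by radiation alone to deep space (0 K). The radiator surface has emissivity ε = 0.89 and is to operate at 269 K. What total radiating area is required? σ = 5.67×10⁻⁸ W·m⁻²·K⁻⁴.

P = εσA T⁴ ⇒ A = P/(εσT⁴).
T⁴ = 5.236×10⁹ K⁴.
A = 2460/(0.89 × 5.67×10⁻⁸ × 5.236×10⁹).

A ≈ 9.31 m²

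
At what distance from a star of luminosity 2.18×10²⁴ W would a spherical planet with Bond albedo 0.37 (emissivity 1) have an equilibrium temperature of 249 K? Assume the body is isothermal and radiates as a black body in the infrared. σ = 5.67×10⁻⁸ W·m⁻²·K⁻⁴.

For an isothermal black-emitting sphere, (1−a)S·πr² = σ·4πr²·T⁴ ⇒ S = 4σT⁴/(1−a).
S = 4·5.67×10⁻⁸·(249)⁴/0.630 = 1384 W/m².
Flux falls as S = L/(4πd²), so d = √(L/(4πS)) = √(2.18×10²⁴/(4π·1384)).

d ≈ 1.12×10¹⁰ m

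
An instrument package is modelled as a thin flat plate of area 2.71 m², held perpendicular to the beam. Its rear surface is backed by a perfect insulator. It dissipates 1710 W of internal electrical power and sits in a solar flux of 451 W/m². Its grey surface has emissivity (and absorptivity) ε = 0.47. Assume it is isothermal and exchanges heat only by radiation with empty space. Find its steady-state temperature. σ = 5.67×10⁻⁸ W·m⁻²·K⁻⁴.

T ≈ 422 K

At steady state, absorbed solar power + internal power = radiated power.
Absorbed: α·S·A_cross = 0.47·451·2.710 = 574.4 W (cross-section A).
Total input = 574.4 + 1710 = 2284 W.
Radiated: εσ·A_surf·T⁴ with A_surf = A = 2.710 m².
T⁴ = 2284/(0.47·5.67×10⁻⁸·2.710) = 3.163×10¹⁰ K⁴.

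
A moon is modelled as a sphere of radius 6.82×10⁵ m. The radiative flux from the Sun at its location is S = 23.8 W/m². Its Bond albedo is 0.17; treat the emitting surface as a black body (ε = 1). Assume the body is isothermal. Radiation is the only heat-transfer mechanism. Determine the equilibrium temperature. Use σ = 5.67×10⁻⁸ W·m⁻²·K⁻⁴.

T ≈ 96.6 K

At equilibrium, absorbed power = emitted power.
Absorbing cross-section = πr² = 1.461×10¹² m²; emitting surface = 4πr² = 5.845×10¹² m² (ratio 4).
(1−a)S·A_cross = εσ·A_surf·T⁴  ⇒  T⁴ = (1−a)S/(4σ).
T⁴ = 0.830·23.8/(4·5.67×10⁻⁸) = 8.710×10⁷ K⁴.
T = (8.710×10⁷)^(1/4).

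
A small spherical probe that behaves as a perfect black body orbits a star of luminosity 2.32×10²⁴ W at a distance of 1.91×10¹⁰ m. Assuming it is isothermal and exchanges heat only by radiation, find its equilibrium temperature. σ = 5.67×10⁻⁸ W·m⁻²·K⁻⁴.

T ≈ 217 K

First find the stellar flux at distance d: S = L/(4πd²) = 2.32×10²⁴/(4π·(1.91×10¹⁰)²) = 506.1 W/m².
For an isothermal sphere, absorbed (1−a)S·πr² = emitted σ·4πr²·T⁴, so T⁴ = (1−a)S/(4σ).
T⁴ = 1.00·506.1/(4·5.67×10⁻⁸) = 2.231×10⁹ K⁴.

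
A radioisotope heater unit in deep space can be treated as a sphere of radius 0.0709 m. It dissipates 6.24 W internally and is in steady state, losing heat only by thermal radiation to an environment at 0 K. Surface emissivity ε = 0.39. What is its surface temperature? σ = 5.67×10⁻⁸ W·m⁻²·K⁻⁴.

T ≈ 259 K

Steady state: internal power = radiated power, P = εσA T⁴.
Radiating area A = 4πr² = 0.06317 m².
T⁴ = P/(εσA) = 6.24/(0.39·5.67×10⁻⁸·0.06317) = 4.467×10⁹ K⁴.
T = (4.467×10⁹)^(1/4).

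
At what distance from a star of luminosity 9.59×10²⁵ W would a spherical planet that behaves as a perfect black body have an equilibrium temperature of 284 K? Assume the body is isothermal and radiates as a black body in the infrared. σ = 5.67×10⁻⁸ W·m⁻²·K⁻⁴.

For an isothermal black-emitting sphere, (1−a)S·πr² = σ·4πr²·T⁴ ⇒ S = 4σT⁴/(1−a).
S = 4·5.67×10⁻⁸·(284)⁴/1.00 = 1475 W/m².
Flux falls as S = L/(4πd²), so d = √(L/(4πS)) = √(9.59×10²⁵/(4π·1475)).

d ≈ 7.19×10¹⁰ m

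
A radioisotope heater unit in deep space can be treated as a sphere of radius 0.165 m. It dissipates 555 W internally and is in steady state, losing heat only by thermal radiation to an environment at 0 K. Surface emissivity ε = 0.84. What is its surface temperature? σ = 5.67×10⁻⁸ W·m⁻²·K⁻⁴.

Steady state: internal power = radiated power, P = εσA T⁴.
Radiating area A = 4πr² = 0.3421 m².
T⁴ = P/(εσA) = 555/(0.84·5.67×10⁻⁸·0.3421) = 3.406×10¹⁰ K⁴.
T = (3.406×10¹⁰)^(1/4).

T ≈ 430 K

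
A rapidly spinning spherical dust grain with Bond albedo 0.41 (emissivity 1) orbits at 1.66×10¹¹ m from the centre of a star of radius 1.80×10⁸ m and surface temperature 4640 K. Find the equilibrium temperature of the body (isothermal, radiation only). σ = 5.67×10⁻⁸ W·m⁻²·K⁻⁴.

T ≈ 94.7 K

The star's surface emits σT_*⁴; at distance d the flux is S = σT_*⁴(R_*/d)².
S = 5.67×10⁻⁸·(4640)⁴·(1.80×10⁸/1.66×10¹¹)² = 30.90 W/m².
For an isothermal sphere T⁴ = (1−a)S/(4σ) = 8.039×10⁷ K⁴.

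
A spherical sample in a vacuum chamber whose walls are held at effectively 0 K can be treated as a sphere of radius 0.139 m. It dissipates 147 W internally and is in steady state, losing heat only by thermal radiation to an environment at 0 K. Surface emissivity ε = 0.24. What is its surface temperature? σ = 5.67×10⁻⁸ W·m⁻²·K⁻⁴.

Steady state: internal power = radiated power, P = εσA T⁴.
Radiating area A = 4πr² = 0.2428 m².
T⁴ = P/(εσA) = 147/(0.24·5.67×10⁻⁸·0.2428) = 4.449×10¹⁰ K⁴.
T = (4.449×10¹⁰)^(1/4).

T ≈ 459 K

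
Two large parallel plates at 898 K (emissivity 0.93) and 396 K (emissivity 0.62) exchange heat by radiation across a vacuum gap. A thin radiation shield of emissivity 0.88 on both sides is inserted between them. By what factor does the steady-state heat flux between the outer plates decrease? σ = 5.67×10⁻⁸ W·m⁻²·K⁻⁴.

factor ≈ 1.75

Without shield: q₀ = σΔ(T⁴)/(1/ε₁+1/ε₂−1) with denominator 1.688.
With shield the two gaps are in series; the resistances add: (1/ε₁+1/ε_s−1)+(1/ε_s+1/ε₂−1) = 1.212+1.749 = 2.961.
Heat-flux ratio q₀/q = 2.961/1.688.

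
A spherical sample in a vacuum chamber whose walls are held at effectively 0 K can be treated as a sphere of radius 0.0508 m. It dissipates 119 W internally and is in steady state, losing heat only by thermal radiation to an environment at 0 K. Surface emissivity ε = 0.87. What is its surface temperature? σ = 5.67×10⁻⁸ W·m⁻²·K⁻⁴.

T ≈ 522 K

Steady state: internal power = radiated power, P = εσA T⁴.
Radiating area A = 4πr² = 0.03243 m².
T⁴ = P/(εσA) = 119/(0.87·5.67×10⁻⁸·0.03243) = 7.439×10¹⁰ K⁴.
T = (7.439×10¹⁰)^(1/4).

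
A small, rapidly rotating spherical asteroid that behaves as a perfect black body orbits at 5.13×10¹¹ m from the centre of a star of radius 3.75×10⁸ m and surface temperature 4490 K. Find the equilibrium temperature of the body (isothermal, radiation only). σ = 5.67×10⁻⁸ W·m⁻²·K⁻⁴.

T ≈ 85.8 K

The star's surface emits σT_*⁴; at distance d the flux is S = σT_*⁴(R_*/d)².
S = 5.67×10⁻⁸·(4490)⁴·(3.75×10⁸/5.13×10¹¹)² = 12.31 W/m².
For an isothermal sphere T⁴ = (1−a)S/(4σ) = 5.429×10⁷ K⁴.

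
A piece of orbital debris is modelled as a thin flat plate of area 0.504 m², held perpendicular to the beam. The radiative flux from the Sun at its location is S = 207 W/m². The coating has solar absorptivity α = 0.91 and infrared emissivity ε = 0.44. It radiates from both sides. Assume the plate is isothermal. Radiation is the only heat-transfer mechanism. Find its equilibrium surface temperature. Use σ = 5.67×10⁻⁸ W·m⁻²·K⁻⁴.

T ≈ 248 K

At equilibrium, absorbed power = emitted power.
Absorbing cross-section = A = 0.5040 m²; emitting surface = 2A = 1.008 m² (ratio 2).
αS·A_cross = εσ·A_surf·T⁴  ⇒  T⁴ = αS/(ε·2σ).
T⁴ = 0.910·207/(0.44·2·5.67×10⁻⁸) = 3.775×10⁹ K⁴.
T = (3.775×10⁹)^(1/4).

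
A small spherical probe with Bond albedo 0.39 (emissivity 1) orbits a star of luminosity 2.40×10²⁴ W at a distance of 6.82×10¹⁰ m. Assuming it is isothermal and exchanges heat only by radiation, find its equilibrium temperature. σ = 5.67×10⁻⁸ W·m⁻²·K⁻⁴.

T ≈ 103 K

First find the stellar flux at distance d: S = L/(4πd²) = 2.40×10²⁴/(4π·(6.82×10¹⁰)²) = 41.06 W/m².
For an isothermal sphere, absorbed (1−a)S·πr² = emitted σ·4πr²·T⁴, so T⁴ = (1−a)S/(4σ).
T⁴ = 0.610·41.06/(4·5.67×10⁻⁸) = 1.104×10⁸ K⁴.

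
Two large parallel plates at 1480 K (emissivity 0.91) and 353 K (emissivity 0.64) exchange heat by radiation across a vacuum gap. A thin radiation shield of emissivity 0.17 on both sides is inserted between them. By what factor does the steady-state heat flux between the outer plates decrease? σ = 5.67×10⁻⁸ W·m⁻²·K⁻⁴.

Without shield: q₀ = σΔ(T⁴)/(1/ε₁+1/ε₂−1) with denominator 1.661.
With shield the two gaps are in series; the resistances add: (1/ε₁+1/ε_s−1)+(1/ε_s+1/ε₂−1) = 5.981+6.445 = 12.43.
Heat-flux ratio q₀/q = 12.43/1.661.

factor ≈ 7.48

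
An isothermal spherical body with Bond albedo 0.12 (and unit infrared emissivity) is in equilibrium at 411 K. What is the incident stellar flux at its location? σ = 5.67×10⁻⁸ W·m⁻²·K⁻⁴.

S ≈ 7350 W/m²

(1−a)S·πr² = σ·4πr²·T⁴ ⇒ S = 4σT⁴/(1−a).
S = 4·5.67×10⁻⁸·2.853×10¹⁰/0.880.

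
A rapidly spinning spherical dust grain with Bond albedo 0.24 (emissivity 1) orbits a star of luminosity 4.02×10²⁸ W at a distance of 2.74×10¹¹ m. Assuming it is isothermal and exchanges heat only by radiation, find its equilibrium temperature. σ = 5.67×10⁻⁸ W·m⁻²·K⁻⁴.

T ≈ 615 K

First find the stellar flux at distance d: S = L/(4πd²) = 4.02×10²⁸/(4π·(2.74×10¹¹)²) = 42610 W/m².
For an isothermal sphere, absorbed (1−a)S·πr² = emitted σ·4πr²·T⁴, so T⁴ = (1−a)S/(4σ).
T⁴ = 0.760·42610/(4·5.67×10⁻⁸) = 1.428×10¹¹ K⁴.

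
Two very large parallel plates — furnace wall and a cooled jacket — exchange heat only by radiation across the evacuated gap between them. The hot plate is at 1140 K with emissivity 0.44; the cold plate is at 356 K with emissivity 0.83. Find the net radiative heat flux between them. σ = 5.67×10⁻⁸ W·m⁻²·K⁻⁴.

q ≈ 38300 W/m²

For two infinite grey parallel plates, q = σ(T₁⁴ − T₂⁴)/(1/ε₁ + 1/ε₂ − 1).
T₁⁴ − T₂⁴ = 1.689×10¹² − 1.606×10¹⁰ = 1.673×10¹² K⁴.
1/ε₁ + 1/ε₂ − 1 = 2.273 + 1.205 − 1 = 2.478.
q = 5.67×10⁻⁸ × 1.673×10¹² / 2.478.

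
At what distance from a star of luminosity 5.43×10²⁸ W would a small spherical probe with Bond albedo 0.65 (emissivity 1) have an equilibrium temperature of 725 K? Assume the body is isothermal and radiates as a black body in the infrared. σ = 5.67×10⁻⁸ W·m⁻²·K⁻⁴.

d ≈ 1.55×10¹¹ m

For an isothermal black-emitting sphere, (1−a)S·πr² = σ·4πr²·T⁴ ⇒ S = 4σT⁴/(1−a).
S = 4·5.67×10⁻⁸·(725)⁴/0.350 = 1.790×10⁵ W/m².
Flux falls as S = L/(4πd²), so d = √(L/(4πS)) = √(5.43×10²⁸/(4π·1.790×10⁵)).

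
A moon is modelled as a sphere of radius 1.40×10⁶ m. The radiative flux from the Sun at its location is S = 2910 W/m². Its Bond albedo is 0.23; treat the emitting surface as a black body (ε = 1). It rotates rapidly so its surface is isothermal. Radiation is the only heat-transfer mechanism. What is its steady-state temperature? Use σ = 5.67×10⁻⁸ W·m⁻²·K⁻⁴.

At equilibrium, absorbed power = emitted power.
Absorbing cross-section = πr² = 6.158×10¹² m²; emitting surface = 4πr² = 2.463×10¹³ m² (ratio 4).
(1−a)S·A_cross = εσ·A_surf·T⁴  ⇒  T⁴ = (1−a)S/(4σ).
T⁴ = 0.770·2910/(4·5.67×10⁻⁸) = 9.880×10⁹ K⁴.
T = (9.880×10⁹)^(1/4).

T ≈ 315 K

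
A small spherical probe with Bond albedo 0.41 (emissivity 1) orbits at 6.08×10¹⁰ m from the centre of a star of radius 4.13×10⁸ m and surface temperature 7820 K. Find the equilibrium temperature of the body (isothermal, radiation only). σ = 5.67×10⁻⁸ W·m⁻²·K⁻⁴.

T ≈ 399 K

The star's surface emits σT_*⁴; at distance d the flux is S = σT_*⁴(R_*/d)².
S = 5.67×10⁻⁸·(7820)⁴·(4.13×10⁸/6.08×10¹⁰)² = 9784 W/m².
For an isothermal sphere T⁴ = (1−a)S/(4σ) = 2.545×10¹⁰ K⁴.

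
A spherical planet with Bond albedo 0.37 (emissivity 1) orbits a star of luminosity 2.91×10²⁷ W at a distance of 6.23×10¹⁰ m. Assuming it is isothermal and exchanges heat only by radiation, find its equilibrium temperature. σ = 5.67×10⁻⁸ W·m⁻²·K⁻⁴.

T ≈ 638 K

First find the stellar flux at distance d: S = L/(4πd²) = 2.91×10²⁷/(4π·(6.23×10¹⁰)²) = 59660 W/m².
For an isothermal sphere, absorbed (1−a)S·πr² = emitted σ·4πr²·T⁴, so T⁴ = (1−a)S/(4σ).
T⁴ = 0.630·59660/(4·5.67×10⁻⁸) = 1.657×10¹¹ K⁴.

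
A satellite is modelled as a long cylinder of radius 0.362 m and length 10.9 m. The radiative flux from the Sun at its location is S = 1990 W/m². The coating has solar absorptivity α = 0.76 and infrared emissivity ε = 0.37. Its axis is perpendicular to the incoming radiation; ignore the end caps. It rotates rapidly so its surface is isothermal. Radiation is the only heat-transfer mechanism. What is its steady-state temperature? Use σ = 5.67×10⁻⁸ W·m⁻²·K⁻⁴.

T ≈ 389 K

At equilibrium, absorbed power = emitted power.
Absorbing cross-section = 2rL = 7.892 m²; emitting surface = 2πrL = 24.79 m² (ratio π).
αS·A_cross = εσ·A_surf·T⁴  ⇒  T⁴ = αS/(ε·πσ).
T⁴ = 0.760·1990/(0.37·π·5.67×10⁻⁸) = 2.295×10¹⁰ K⁴.
T = (2.295×10¹⁰)^(1/4).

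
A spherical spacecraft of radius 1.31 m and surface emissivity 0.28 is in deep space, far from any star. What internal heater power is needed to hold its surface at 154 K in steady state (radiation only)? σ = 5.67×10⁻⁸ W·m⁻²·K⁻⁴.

P = εσ·4πr²·T⁴.
4πr² = 21.57 m²; T⁴ = 5.624×10⁸ K⁴.
P = 0.28·5.67×10⁻⁸·21.57·5.624×10⁸.

P ≈ 193 W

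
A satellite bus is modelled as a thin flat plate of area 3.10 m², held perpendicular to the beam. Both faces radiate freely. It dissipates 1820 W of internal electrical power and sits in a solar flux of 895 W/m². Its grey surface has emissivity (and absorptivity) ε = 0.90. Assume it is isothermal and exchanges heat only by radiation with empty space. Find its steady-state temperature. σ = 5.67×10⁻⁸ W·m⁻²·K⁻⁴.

T ≈ 342 K

At steady state, absorbed solar power + internal power = radiated power.
Absorbed: α·S·A_cross = 0.90·895·3.100 = 2497 W (cross-section A).
Total input = 2497 + 1820 = 4317 W.
Radiated: εσ·A_surf·T⁴ with A_surf = 2A = 6.200 m².
T⁴ = 4317/(0.90·5.67×10⁻⁸·6.200) = 1.364×10¹⁰ K⁴.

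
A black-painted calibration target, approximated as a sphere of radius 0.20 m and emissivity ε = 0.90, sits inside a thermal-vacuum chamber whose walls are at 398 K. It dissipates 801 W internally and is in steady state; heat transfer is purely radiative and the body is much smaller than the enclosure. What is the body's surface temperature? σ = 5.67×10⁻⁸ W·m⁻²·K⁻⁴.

T ≈ 487 K

For a small grey body in a large enclosure, net radiated power = εσA(T⁴ − T_w⁴).
Steady state: P = εσA(T⁴ − T_w⁴) with A = 4πr² = 0.5027 m².
T⁴ = P/(εσA) + T_w⁴ = 801/(0.90·5.67×10⁻⁸·0.5027) + (398)⁴
    = 3.123×10¹⁰ + 2.509×10¹⁰ = 5.632×10¹⁰ K⁴.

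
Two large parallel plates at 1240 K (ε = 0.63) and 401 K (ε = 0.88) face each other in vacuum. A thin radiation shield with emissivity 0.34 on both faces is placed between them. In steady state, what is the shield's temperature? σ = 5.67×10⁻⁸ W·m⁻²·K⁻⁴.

T_s ≈ 1030 K

In steady state the net flux on the hot side equals that on the cold side.
σ(T₁⁴−T_s⁴)/D₁ = σ(T_s⁴−T₂⁴)/D₂, with D₁ = 1/ε₁+1/ε_s−1 = 3.528, D₂ = 1/ε_s+1/ε₂−1 = 3.078.
Solve for T_s⁴: T_s⁴ = (D₂·T₁⁴ + D₁·T₂⁴)/(D₁+D₂) = 1.115×10¹² K⁴.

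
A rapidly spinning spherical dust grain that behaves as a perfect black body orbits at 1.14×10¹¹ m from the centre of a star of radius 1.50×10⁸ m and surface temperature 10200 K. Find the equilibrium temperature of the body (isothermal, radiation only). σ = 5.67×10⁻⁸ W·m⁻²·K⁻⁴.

T ≈ 262 K

The star's surface emits σT_*⁴; at distance d the flux is S = σT_*⁴(R_*/d)².
S = 5.67×10⁻⁸·(10200)⁴·(1.50×10⁸/1.14×10¹¹)² = 1063 W/m².
For an isothermal sphere T⁴ = (1−a)S/(4σ) = 4.685×10⁹ K⁴.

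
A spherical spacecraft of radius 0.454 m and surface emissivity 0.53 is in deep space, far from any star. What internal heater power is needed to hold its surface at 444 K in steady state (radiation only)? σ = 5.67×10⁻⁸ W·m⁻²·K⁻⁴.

P = εσ·4πr²·T⁴.
4πr² = 2.590 m²; T⁴ = 3.886×10¹⁰ K⁴.
P = 0.53·5.67×10⁻⁸·2.590·3.886×10¹⁰.

P ≈ 3020 W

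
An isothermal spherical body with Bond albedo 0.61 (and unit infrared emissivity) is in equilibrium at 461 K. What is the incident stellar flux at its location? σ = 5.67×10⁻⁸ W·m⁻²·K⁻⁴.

(1−a)S·πr² = σ·4πr²·T⁴ ⇒ S = 4σT⁴/(1−a).
S = 4·5.67×10⁻⁸·4.517×10¹⁰/0.390.

S ≈ 26300 W/m²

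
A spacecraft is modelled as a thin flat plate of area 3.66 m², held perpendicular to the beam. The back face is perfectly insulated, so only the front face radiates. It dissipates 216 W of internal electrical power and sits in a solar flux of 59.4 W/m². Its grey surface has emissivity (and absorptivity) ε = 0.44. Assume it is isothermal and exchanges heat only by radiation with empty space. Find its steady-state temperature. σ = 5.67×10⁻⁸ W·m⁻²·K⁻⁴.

T ≈ 242 K

At steady state, absorbed solar power + internal power = radiated power.
Absorbed: α·S·A_cross = 0.44·59.4·3.660 = 95.66 W (cross-section A).
Total input = 95.66 + 216 = 311.7 W.
Radiated: εσ·A_surf·T⁴ with A_surf = A = 3.660 m².
T⁴ = 311.7/(0.44·5.67×10⁻⁸·3.660) = 3.413×10⁹ K⁴.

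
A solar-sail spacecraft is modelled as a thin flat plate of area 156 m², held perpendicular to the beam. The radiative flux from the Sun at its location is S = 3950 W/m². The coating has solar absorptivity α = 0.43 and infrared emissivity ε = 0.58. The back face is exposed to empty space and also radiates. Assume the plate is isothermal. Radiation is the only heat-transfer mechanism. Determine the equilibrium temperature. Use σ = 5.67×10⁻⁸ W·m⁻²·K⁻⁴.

T ≈ 401 K

At equilibrium, absorbed power = emitted power.
Absorbing cross-section = A = 156.0 m²; emitting surface = 2A = 312.0 m² (ratio 2).
αS·A_cross = εσ·A_surf·T⁴  ⇒  T⁴ = αS/(ε·2σ).
T⁴ = 0.430·3950/(0.58·2·5.67×10⁻⁸) = 2.582×10¹⁰ K⁴.
T = (2.582×10¹⁰)^(1/4).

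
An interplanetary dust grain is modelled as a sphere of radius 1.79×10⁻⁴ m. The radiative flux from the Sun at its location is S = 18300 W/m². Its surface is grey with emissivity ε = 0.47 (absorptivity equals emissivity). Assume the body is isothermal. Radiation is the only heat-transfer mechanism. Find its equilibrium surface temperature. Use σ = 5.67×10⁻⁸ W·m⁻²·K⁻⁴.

At equilibrium, absorbed power = emitted power.
Absorbing cross-section = πr² = 1.007×10⁻⁷ m²; emitting surface = 4πr² = 4.026×10⁻⁷ m² (ratio 4).
εS·A_cross = εσ·A_surf·T⁴  ⇒  T⁴ = S/(4σ)   (ε cancels).
T⁴ = 18300/(4·5.67×10⁻⁸) = 8.069×10¹⁰ K⁴.
T = (8.069×10¹⁰)^(1/4).

T ≈ 533 K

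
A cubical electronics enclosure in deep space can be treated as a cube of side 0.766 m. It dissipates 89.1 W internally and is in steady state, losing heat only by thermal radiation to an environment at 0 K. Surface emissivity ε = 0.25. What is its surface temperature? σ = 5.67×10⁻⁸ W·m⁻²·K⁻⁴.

Steady state: internal power = radiated power, P = εσA T⁴.
Radiating area A = 6L² = 3.521 m².
T⁴ = P/(εσA) = 89.1/(0.25·5.67×10⁻⁸·3.521) = 1.785×10⁹ K⁴.
T = (1.785×10⁹)^(1/4).

T ≈ 206 K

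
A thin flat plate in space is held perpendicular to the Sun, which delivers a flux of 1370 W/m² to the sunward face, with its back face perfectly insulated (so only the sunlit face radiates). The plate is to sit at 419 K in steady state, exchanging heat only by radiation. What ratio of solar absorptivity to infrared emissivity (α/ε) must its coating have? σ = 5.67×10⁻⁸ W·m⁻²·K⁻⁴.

Balance: αS·A = εσ·1A·T⁴ ⇒ α/ε = σT⁴/S.
α/ε = 5.67×10⁻⁸·(419)⁴/1370 = 5.67×10⁻⁸·3.082×10¹⁰/1370.

α/ε ≈ 1.28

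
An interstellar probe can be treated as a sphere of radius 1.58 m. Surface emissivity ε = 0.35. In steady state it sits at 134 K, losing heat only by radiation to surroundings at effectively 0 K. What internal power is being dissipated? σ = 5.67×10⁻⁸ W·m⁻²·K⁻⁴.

Steady state: P = εσA T⁴.
A = 4πr² = 31.37 m²; T⁴ = (134)⁴ = 3.224×10⁸ K⁴.
P = 0.35 × 5.67×10⁻⁸ × 31.37 × 3.224×10⁸.

P ≈ 201 W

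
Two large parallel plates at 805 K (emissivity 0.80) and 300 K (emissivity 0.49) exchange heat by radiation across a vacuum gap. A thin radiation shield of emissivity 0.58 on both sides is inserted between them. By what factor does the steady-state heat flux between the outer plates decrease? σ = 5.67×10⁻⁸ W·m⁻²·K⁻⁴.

Without shield: q₀ = σΔ(T⁴)/(1/ε₁+1/ε₂−1) with denominator 2.291.
With shield the two gaps are in series; the resistances add: (1/ε₁+1/ε_s−1)+(1/ε_s+1/ε₂−1) = 1.974+2.765 = 4.739.
Heat-flux ratio q₀/q = 4.739/2.291.

factor ≈ 2.07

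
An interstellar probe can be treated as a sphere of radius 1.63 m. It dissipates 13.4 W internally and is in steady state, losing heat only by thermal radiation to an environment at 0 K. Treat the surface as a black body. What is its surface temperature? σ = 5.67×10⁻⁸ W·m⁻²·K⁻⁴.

T ≈ 51.6 K

Steady state: internal power = radiated power, P = εσA T⁴.
Radiating area A = 4πr² = 33.39 m².
T⁴ = P/(εσA) = 13.4/(1.0·5.67×10⁻⁸·33.39) = 7.078×10⁶ K⁴.
T = (7.078×10⁶)^(1/4).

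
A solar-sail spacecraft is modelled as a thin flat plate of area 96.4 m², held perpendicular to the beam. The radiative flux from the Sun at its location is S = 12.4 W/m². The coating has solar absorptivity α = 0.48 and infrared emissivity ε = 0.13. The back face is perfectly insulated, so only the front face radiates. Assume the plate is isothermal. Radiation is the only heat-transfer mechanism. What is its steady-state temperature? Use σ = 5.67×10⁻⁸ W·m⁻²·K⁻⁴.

At equilibrium, absorbed power = emitted power.
Absorbing cross-section = A = 96.40 m²; emitting surface = A = 96.40 m² (ratio 1).
αS·A_cross = εσ·A_surf·T⁴  ⇒  T⁴ = αS/(ε·1σ).
T⁴ = 0.480·12.4/(0.13·1·5.67×10⁻⁸) = 8.075×10⁸ K⁴.
T = (8.075×10⁸)^(1/4).

T ≈ 169 K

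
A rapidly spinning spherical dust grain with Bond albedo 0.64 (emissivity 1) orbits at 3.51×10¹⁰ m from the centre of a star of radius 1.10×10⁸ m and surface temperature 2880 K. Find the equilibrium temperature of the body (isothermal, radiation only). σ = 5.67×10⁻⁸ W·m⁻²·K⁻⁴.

T ≈ 88.3 K

The star's surface emits σT_*⁴; at distance d the flux is S = σT_*⁴(R_*/d)².
S = 5.67×10⁻⁸·(2880)⁴·(1.10×10⁸/3.51×10¹⁰)² = 38.31 W/m².
For an isothermal sphere T⁴ = (1−a)S/(4σ) = 6.081×10⁷ K⁴.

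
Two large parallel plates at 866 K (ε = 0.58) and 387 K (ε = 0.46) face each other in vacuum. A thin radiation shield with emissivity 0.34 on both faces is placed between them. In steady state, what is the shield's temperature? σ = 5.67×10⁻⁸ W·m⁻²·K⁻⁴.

T_s ≈ 745 K

In steady state the net flux on the hot side equals that on the cold side.
σ(T₁⁴−T_s⁴)/D₁ = σ(T_s⁴−T₂⁴)/D₂, with D₁ = 1/ε₁+1/ε_s−1 = 3.665, D₂ = 1/ε_s+1/ε₂−1 = 4.115.
Solve for T_s⁴: T_s⁴ = (D₂·T₁⁴ + D₁·T₂⁴)/(D₁+D₂) = 3.080×10¹¹ K⁴.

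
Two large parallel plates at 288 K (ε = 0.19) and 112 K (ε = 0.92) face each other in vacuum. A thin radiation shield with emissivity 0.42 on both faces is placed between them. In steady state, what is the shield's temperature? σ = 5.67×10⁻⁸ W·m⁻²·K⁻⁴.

In steady state the net flux on the hot side equals that on the cold side.
σ(T₁⁴−T_s⁴)/D₁ = σ(T_s⁴−T₂⁴)/D₂, with D₁ = 1/ε₁+1/ε_s−1 = 6.644, D₂ = 1/ε_s+1/ε₂−1 = 2.468.
Solve for T_s⁴: T_s⁴ = (D₂·T₁⁴ + D₁·T₂⁴)/(D₁+D₂) = 1.978×10⁹ K⁴.

T_s ≈ 211 K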